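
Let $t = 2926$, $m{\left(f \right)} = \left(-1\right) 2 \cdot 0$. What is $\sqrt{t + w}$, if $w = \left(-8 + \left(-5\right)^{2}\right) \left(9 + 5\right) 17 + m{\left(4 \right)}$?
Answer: $2 \sqrt{1743} \approx 83.499$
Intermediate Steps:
$m{\left(f \right)} = 0$ ($m{\left(f \right)} = \left(-2\right) 0 = 0$)
$w = 4046$ ($w = \left(-8 + \left(-5\right)^{2}\right) \left(9 + 5\right) 17 + 0 = \left(-8 + 25\right) 14 \cdot 17 + 0 = 17 \cdot 14 \cdot 17 + 0 = 238 \cdot 17 + 0 = 4046 + 0 = 4046$)
$\sqrt{t + w} = \sqrt{2926 + 4046} = \sqrt{6972} = 2 \sqrt{1743}$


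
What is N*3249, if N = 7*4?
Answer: 90972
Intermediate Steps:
N = 28
N*3249 = 28*3249 = 90972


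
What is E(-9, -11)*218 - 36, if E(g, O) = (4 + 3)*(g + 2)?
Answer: -10718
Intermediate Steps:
E(g, O) = 14 + 7*g (E(g, O) = 7*(2 + g) = 14 + 7*g)
E(-9, -11)*218 - 36 = (14 + 7*(-9))*218 - 36 = (14 - 63)*218 - 36 = -49*218 - 36 = -10682 - 36 = -10718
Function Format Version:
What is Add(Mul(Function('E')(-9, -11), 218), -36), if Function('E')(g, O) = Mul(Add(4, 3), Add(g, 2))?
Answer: -10718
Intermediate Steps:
Function('E')(g, O) = Add(14, Mul(7, g)) (Function('E')(g, O) = Mul(7, Add(2, g)) = Add(14, Mul(7, g)))
Add(Mul(Function('E')(-9, -11), 218), -36) = Add(Mul(Add(14, Mul(7, -9)), 218), -36) = Add(Mul(Add(14, -63), 218), -36) = Add(Mul(-49, 218), -36) = Add(-10682, -36) = -10718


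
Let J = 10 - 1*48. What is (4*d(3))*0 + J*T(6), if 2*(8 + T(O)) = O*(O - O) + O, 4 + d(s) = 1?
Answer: 190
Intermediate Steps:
d(s) = -3 (d(s) = -4 + 1 = -3)
T(O) = -8 + O/2 (T(O) = -8 + (O*(O - O) + O)/2 = -8 + (O*0 + O)/2 = -8 + (0 + O)/2 = -8 + O/2)
J = -38 (J = 10 - 48 = -38)
(4*d(3))*0 + J*T(6) = (4*(-3))*0 - 38*(-8 + (½)*6) = -12*0 - 38*(-8 + 3) = 0 - 38*(-5) = 0 + 190 = 190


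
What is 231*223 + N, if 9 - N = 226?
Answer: 51296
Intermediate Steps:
N = -217 (N = 9 - 1*226 = 9 - 226 = -217)
231*223 + N = 231*223 - 217 = 51513 - 217 = 51296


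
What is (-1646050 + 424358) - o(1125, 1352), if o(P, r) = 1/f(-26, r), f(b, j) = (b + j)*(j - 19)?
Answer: -2159411468137/1767558 ≈ -1.2217e+6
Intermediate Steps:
f(b, j) = (-19 + j)*(b + j) (f(b, j) = (b + j)*(-19 + j) = (-19 + j)*(b + j))
o(P, r) = 1/(494 + r² - 45*r) (o(P, r) = 1/(r² - 19*(-26) - 19*r - 26*r) = 1/(r² + 494 - 19*r - 26*r) = 1/(494 + r² - 45*r))
(-1646050 + 424358) - o(1125, 1352) = (-1646050 + 424358) - 1/(494 + 1352² - 45*1352) = -1221692 - 1/(494 + 1827904 - 60840) = -1221692 - 1/1767558 = -2159411468137/1767558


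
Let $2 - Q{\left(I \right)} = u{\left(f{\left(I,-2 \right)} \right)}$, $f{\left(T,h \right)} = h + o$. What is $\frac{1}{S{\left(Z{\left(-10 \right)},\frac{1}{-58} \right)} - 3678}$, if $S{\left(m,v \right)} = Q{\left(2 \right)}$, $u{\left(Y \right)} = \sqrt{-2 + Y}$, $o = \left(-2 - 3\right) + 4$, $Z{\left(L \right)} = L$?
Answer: $\frac{i}{\sqrt{5} - 3676 i} \approx -0.00027203 + 1.6548 \cdot 10^{-7} i$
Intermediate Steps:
$o = -1$ ($o = -5 + 4 = -1$)
$f{\left(T,h \right)} = -1 + h$ ($f{\left(T,h \right)} = h - 1 = -1 + h$)
$Q{\left(I \right)} = 2 - i \sqrt{5}$ ($Q{\left(I \right)} = 2 - \sqrt{-2 - 3} = 2 - \sqrt{-5} = 2 - i \sqrt{5}$)
$S{\left(m,v \right)} = 2 - i \sqrt{5}$
$\frac{1}{S{\left(Z{\left(-10 \right)},\frac{1}{-58} \right)} - 3678} = \frac{1}{\left(2 - i \sqrt{5}\right) - 3678} = \frac{1}{-3676 - i \sqrt{5}}$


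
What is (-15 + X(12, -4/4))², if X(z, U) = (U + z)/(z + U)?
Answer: 196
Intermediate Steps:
X(z, U) = 1 (X(z, U) = (U + z)/(U + z) = 1)
(-15 + X(12, -4/4))² = (-15 + 1)² = (-14)² = 196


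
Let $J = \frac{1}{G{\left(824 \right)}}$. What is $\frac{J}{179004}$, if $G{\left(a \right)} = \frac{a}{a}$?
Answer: $\frac{1}{179004} \approx 5.5865 \cdot 10^{-6}$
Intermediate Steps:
$G{\left(a \right)} = 1$
$J = 1$ ($J = 1^{-1} = 1$)
$\frac{J}{179004} = 1 \cdot \frac{1}{179004} = \frac{1}{179004}$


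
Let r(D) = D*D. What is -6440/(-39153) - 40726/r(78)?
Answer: -259227353/39701142 ≈ -6.5295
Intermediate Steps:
r(D) = D**2
-6440/(-39153) - 40726/r(78) = -6440/(-39153) - 40726/(78**2) = -6440*(-1/39153) - 40726/6084 = 6440/39153 - 40726*1/6084 = 6440/39153 - 20363/3042 = -259227353/39701142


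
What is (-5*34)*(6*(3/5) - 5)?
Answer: 238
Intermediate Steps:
(-5*34)*(6*(3/5) - 5) = -170*(6*(3*(⅕)) - 5) = -170*(6*(⅗) - 5) = -170*(18/5 - 5) = -170*(-7/5) = 238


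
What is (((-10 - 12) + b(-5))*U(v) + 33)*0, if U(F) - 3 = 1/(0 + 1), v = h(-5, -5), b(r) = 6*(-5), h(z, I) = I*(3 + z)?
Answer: 0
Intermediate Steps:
b(r) = -30
v = 10 (v = -5*(3 - 5) = -5*(-2) = 10)
U(F) = 4 (U(F) = 3 + 1/(0 + 1) = 3 + 1/1 = 3 + 1 = 4)
(((-10 - 12) + b(-5))*U(v) + 33)*0 = (((-10 - 12) - 30)*4 + 33)*0 = ((-22 - 30)*4 + 33)*0 = (-52*4 + 33)*0 = (-208 + 33)*0 = -175*0 = 0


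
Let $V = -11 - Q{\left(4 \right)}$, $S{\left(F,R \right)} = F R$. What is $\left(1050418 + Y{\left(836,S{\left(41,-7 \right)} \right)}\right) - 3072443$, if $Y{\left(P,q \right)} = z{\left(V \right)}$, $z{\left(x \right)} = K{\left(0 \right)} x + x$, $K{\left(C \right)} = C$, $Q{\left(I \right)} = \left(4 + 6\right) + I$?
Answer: $-2022050$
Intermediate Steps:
$Q{\left(I \right)} = 10 + I$
$V = -25$ ($V = -11 - \left(10 + 4\right) = -11 - 14 = -25$)
$z{\left(x \right)} = x$ ($z{\left(x \right)} = 0 x + x = 0 + x = x$)
$Y{\left(P,q \right)} = -25$
$\left(1050418 + Y{\left(836,S{\left(41,-7 \right)} \right)}\right) - 3072443 = \left(1050418 - 25\right) - 3072443 = 1050393 - 3072443 = -2022050$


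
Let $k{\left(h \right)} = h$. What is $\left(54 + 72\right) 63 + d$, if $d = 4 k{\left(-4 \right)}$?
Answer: $7922$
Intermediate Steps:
$d = -16$ ($d = 4 \left(-4\right) = -16$)
$\left(54 + 72\right) 63 + d = \left(54 + 72\right) 63 - 16 = 126 \cdot 63 - 16 = 7938 - 16 = 7922$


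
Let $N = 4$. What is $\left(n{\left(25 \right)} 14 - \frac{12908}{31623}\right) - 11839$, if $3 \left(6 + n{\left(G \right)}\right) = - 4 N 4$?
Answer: $- \frac{128832891}{10541} \approx -12222.0$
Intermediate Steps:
$n{\left(G \right)} = - \frac{82}{3}$ ($n{\left(G \right)} = -6 + \frac{\left(-4\right) 4 \cdot 4}{3} = -6 + \frac{\left(-16\right) 4}{3} = -6 + \frac{1}{3} \left(-64\right) = -6 - \frac{64}{3} = - \frac{82}{3}$)
$\left(n{\left(25 \right)} 14 - \frac{12908}{31623}\right) - 11839 = \left(\left(- \frac{82}{3}\right) 14 - \frac{12908}{31623}\right) - 11839 = \left(- \frac{1148}{3} - \frac{12908}{31623}\right) - 11839 = - \frac{4037992}{10541} - 11839 = - \frac{128832891}{10541}$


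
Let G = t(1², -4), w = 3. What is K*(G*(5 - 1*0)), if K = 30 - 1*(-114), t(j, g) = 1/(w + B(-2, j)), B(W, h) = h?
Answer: 180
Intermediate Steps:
t(j, g) = 1/(3 + j)
G = ¼ (G = 1/(3 + 1²) = 1/(3 + 1) = 1/4 = ¼ ≈ 0.25000)
K = 144 (K = 30 + 114 = 144)
K*(G*(5 - 1*0)) = 144*((5 - 1*0)/4) = 144*((5 + 0)/4) = 144*((¼)*5) = 144*(5/4) = 180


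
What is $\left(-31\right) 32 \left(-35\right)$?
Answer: $34720$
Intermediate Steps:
$\left(-31\right) 32 \left(-35\right) = \left(-992\right) \left(-35\right) = 34720$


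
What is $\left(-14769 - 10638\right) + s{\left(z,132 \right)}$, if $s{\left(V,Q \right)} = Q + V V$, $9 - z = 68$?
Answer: $-21794$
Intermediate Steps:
$z = -59$ ($z = 9 - 68 = -59$)
$s{\left(V,Q \right)} = Q + V^{2}$
$\left(-14769 - 10638\right) + s{\left(z,132 \right)} = \left(-14769 - 10638\right) + \left(132 + \left(-59\right)^{2}\right) = \left(-14769 - 10638\right) + \left(132 + 3481\right) = -25407 + 3613 = -21794$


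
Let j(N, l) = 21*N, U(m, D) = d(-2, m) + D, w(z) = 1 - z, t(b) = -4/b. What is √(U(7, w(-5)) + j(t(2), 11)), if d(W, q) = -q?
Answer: I*√43 ≈ 6.5574*I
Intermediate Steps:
U(m, D) = D - m (U(m, D) = -m + D = D - m)
√(U(7, w(-5)) + j(t(2), 11)) = √(((1 - 1*(-5)) - 1*7) + 21*(-4/2)) = √(((1 + 5) - 7) + 21*(-4*½)) = √((6 - 7) + 21*(-2)) = √(-1 - 42) = √(-43) = I*√43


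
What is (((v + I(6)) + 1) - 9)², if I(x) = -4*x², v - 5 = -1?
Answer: 21904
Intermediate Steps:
v = 4 (v = 5 - 1 = 4)
(((v + I(6)) + 1) - 9)² = (((4 - 4*6²) + 1) - 9)² = (((4 - 4*36) + 1) - 9)² = (((4 - 144) + 1) - 9)² = ((-140 + 1) - 9)² = (-139 - 9)² = (-148)² = 21904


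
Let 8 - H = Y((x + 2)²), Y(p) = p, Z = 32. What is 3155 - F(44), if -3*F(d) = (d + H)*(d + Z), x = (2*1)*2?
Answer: 10681/3 ≈ 3560.3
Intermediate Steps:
x = 4 (x = 2*2 = 4)
H = -28 (H = 8 - (4 + 2)² = 8 - 1*6² = 8 - 1*36 = 8 - 36 = -28)
F(d) = -(-28 + d)*(32 + d)/3 (F(d) = -(d - 28)*(d + 32)/3 = -(-28 + d)*(32 + d)/3)
3155 - F(44) = 3155 - (896/3 - 4/3*44 - ⅓*44²) = 3155 - (896/3 - 176/3 - ⅓*1936) = 3155 - (896/3 - 176/3 - 1936/3) = 3155 - 1*(-1216/3) = 3155 + 1216/3 = 10681/3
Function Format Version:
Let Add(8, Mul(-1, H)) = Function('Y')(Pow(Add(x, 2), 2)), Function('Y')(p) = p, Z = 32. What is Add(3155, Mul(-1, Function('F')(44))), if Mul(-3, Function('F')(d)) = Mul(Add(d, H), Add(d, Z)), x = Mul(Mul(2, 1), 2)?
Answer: Rational(10681, 3) ≈ 3560.3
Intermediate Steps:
x = 4 (x = Mul(2, 2) = 4)
H = -28 (H = Add(8, Mul(-1, Pow(Add(4, 2), 2))) = Add(8, Mul(-1, Pow(6, 2))) = Add(8, Mul(-1, 36)) = Add(8, -36) = -28)
Function('F')(d) = Mul(Rational(-1, 3), Add(-28, d), Add(32, d)) (Function('F')(d) = Mul(Rational(-1, 3), Mul(Add(d, -28), Add(d, 32))) = Mul(Rational(-1, 3), Mul(Add(-28, d), Add(32, d))) = Mul(Rational(-1, 3), Add(-28, d), Add(32, d)))
Add(3155, Mul(-1, Function('F')(44))) = Add(3155, Mul(-1, Add(Rational(896, 3), Mul(Rational(-4, 3), 44), Mul(Rational(-1, 3), Pow(44, 2))))) = Add(3155, Mul(-1, Add(Rational(896, 3), Rational(-176, 3), Mul(Rational(-1, 3), 1936)))) = Add(3155, Mul(-1, Add(Rational(896, 3), Rational(-176, 3), Rational(-1936, 3)))) = Add(3155, Mul(-1, Rational(-1216, 3))) = Add(3155, Rational(1216, 3)) = Rational(10681, 3)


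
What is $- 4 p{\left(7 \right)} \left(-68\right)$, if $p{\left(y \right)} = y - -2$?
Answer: $2448$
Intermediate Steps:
$p{\left(y \right)} = 2 + y$ ($p{\left(y \right)} = y + 2 = 2 + y$)
$- 4 p{\left(7 \right)} \left(-68\right) = - 4 \left(2 + 7\right) \left(-68\right) = \left(-4\right) 9 \left(-68\right) = \left(-36\right) \left(-68\right) = 2448$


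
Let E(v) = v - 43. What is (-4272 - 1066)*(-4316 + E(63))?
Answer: 22932048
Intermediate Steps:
E(v) = -43 + v
(-4272 - 1066)*(-4316 + E(63)) = (-4272 - 1066)*(-4316 + (-43 + 63)) = -5338*(-4316 + 20) = -5338*(-4296) = 22932048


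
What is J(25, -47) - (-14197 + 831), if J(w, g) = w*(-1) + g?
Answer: 13294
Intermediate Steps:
J(w, g) = g - w (J(w, g) = -w + g = g - w)
J(25, -47) - (-14197 + 831) = (-47 - 1*25) - (-14197 + 831) = (-47 - 25) - 1*(-13366) = -72 + 13366 = 13294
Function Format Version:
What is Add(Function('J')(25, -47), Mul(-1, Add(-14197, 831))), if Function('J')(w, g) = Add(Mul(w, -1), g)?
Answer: 13294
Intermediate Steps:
Function('J')(w, g) = Add(g, Mul(-1, w)) (Function('J')(w, g) = Add(Mul(-1, w), g) = Add(g, Mul(-1, w)))
Add(Function('J')(25, -47), Mul(-1, Add(-14197, 831))) = Add(Add(-47, Mul(-1, 25)), Mul(-1, Add(-14197, 831))) = Add(Add(-47, -25), Mul(-1, -13366)) = Add(-72, 13366) = 13294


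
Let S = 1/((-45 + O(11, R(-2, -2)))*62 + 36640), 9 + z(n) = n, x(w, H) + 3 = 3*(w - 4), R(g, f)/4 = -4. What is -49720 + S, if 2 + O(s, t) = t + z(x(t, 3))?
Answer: -1405584399/28270 ≈ -49720.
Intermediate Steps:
R(g, f) = -16 (R(g, f) = 4*(-4) = -16)
x(w, H) = -15 + 3*w (x(w, H) = -3 + 3*(w - 4) = -3 + 3*(-4 + w) = -3 + (-12 + 3*w) = -15 + 3*w)
z(n) = -9 + n
O(s, t) = -26 + 4*t (O(s, t) = -2 + (t + (-9 + (-15 + 3*t))) = -2 + (t + (-24 + 3*t)) = -2 + (-24 + 4*t) = -26 + 4*t)
S = 1/28270 (S = 1/((-45 + (-26 + 4*(-16)))*62 + 36640) = 1/((-45 + (-26 - 64))*62 + 36640) = 1/((-45 - 90)*62 + 36640) = 1/(-135*62 + 36640) = 1/(-8370 + 36640) = 1/28270 ≈ 3.5373e-5)
-49720 + S = -49720 + 1/28270 = -1405584399/28270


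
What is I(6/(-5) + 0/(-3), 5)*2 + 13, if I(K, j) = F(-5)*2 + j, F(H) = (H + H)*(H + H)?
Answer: 423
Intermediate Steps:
F(H) = 4*H**2 (F(H) = (2*H)*(2*H) = 4*H**2)
I(K, j) = 200 + j (I(K, j) = (4*(-5)**2)*2 + j = (4*25)*2 + j = 100*2 + j = 200 + j)
I(6/(-5) + 0/(-3), 5)*2 + 13 = (200 + 5)*2 + 13 = 205*2 + 13 = 410 + 13 = 423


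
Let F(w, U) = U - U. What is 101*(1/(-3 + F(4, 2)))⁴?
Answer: 101/81 ≈ 1.2469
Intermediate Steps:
F(w, U) = 0
101*(1/(-3 + F(4, 2)))⁴ = 101*(1/(-3 + 0))⁴ = 101*(1/(-3))⁴ = 101*(-⅓)⁴ = 101*(1/81) = 101/81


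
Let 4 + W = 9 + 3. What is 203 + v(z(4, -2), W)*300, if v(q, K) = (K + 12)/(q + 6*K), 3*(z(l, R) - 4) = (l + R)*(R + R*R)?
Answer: 631/2 ≈ 315.50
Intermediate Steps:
z(l, R) = 4 + (R + l)*(R + R²)/3 (z(l, R) = 4 + ((l + R)*(R + R*R))/3 = 4 + ((R + l)*(R + R²))/3 = 4 + (R + l)*(R + R²)/3)
W = 8 (W = -4 + (9 + 3) = -4 + 12 = 8)
v(q, K) = (12 + K)/(q + 6*K)
203 + v(z(4, -2), W)*300 = 203 + ((12 + 8)/((4 + (⅓)*(-2)² + (⅓)*(-2)³ + (⅓)*(-2)*4 + (⅓)*4*(-2)²) + 6*8))*300 = 203 + (20/((4 + (⅓)*4 + (⅓)*(-8) - 8/3 + (⅓)*4*4) + 48))*300 = 203 + (20/((4 + 4/3 - 8/3 - 8/3 + 16/3) + 48))*300 = 203 + (20/(16/3 + 48))*300 = 203 + (20/(160/3))*300 = 203 + ((3/160)*20)*300 = 203 + (3/8)*300 = 203 + 225/2 = 631/2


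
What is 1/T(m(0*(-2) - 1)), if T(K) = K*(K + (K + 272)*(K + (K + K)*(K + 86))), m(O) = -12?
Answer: 1/5578704 ≈ 1.7925e-7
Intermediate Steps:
T(K) = K*(K + (272 + K)*(K + 2*K*(86 + K))) (T(K) = K*(K + (272 + K)*(K + (2*K)*(86 + K))) = K*(K + (272 + K)*(K + 2*K*(86 + K))))
1/T(m(0*(-2) - 1)) = 1/((-12)**2*(47057 + 2*(-12)**2 + 717*(-12))) = 1/(144*(47057 + 2*144 - 8604)) = 1/(144*(47057 + 288 - 8604)) = 1/(144*38741) = 1/5578704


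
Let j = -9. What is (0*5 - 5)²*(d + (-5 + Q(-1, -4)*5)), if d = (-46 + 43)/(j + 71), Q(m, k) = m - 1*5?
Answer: -54325/62 ≈ -876.21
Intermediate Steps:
Q(m, k) = -5 + m (Q(m, k) = m - 5 = -5 + m)
d = -3/62 (d = (-46 + 43)/(-9 + 71) = -3/62 ≈ -0.048387)
(0*5 - 5)²*(d + (-5 + Q(-1, -4)*5)) = (0*5 - 5)²*(-3/62 + (-5 + (-5 - 1)*5)) = (0 - 5)²*(-3/62 + (-5 - 6*5)) = (-5)²*(-3/62 + (-5 - 30)) = 25*(-3/62 - 35) = 25*(-2173/62) = -54325/62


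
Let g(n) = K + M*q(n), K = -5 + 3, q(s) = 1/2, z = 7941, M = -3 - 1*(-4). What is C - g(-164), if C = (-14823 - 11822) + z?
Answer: -37405/2 ≈ -18703.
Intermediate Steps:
M = 1 (M = -3 + 4 = 1)
q(s) = ½
K = -2
g(n) = -3/2 (g(n) = -2 + 1*(½) = -2 + ½ = -3/2)
C = -18704 (C = (-14823 - 11822) + 7941 = -26645 + 7941 = -18704)
C - g(-164) = -18704 - 1*(-3/2) = -18704 + 3/2 = -37405/2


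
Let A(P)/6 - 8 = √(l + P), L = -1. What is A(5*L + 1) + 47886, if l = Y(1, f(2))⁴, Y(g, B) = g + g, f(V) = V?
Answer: 47934 + 12*√3 ≈ 47955.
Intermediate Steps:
Y(g, B) = 2*g
l = 16 (l = (2*1)⁴ = 2⁴ = 16)
A(P) = 48 + 6*√(16 + P)
A(5*L + 1) + 47886 = (48 + 6*√(16 + (5*(-1) + 1))) + 47886 = (48 + 6*√(16 + (-5 + 1))) + 47886 = (48 + 6*√(16 - 4)) + 47886 = (48 + 6*√12) + 47886 = (48 + 6*(2*√3)) + 47886 = (48 + 12*√3) + 47886 = 47934 + 12*√3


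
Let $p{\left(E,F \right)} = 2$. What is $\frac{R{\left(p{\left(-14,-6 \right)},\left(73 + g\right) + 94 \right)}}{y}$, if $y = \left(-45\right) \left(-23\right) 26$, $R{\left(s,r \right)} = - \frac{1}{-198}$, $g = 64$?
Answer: $\frac{1}{5328180} \approx 1.8768 \cdot 10^{-7}$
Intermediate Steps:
$R{\left(s,r \right)} = \frac{1}{198}$ ($R{\left(s,r \right)} = \left(-1\right) \left(- \frac{1}{198}\right) = \frac{1}{198}$)
$y = 26910$ ($y = 1035 \cdot 26 = 26910$)
$\frac{R{\left(p{\left(-14,-6 \right)},\left(73 + g\right) + 94 \right)}}{y} = \frac{1}{198 \cdot 26910} = \frac{1}{198} \cdot \frac{1}{26910} = \frac{1}{5328180}$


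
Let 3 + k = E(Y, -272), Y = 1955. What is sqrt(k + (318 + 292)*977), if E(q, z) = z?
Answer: sqrt(595695) ≈ 771.81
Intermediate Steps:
k = -275 (k = -3 - 272 = -275)
sqrt(k + (318 + 292)*977) = sqrt(-275 + (318 + 292)*977) = sqrt(-275 + 610*977) = sqrt(-275 + 595970) = sqrt(595695)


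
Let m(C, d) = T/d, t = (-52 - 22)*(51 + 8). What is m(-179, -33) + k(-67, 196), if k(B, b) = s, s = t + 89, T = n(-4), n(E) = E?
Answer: -141137/33 ≈ -4276.9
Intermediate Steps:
T = -4
t = -4366 (t = -74*59 = -4366)
m(C, d) = -4/d
s = -4277 (s = -4366 + 89 = -4277)
k(B, b) = -4277
m(-179, -33) + k(-67, 196) = -4/(-33) - 4277 = -4*(-1/33) - 4277 = 4/33 - 4277 = -141137/33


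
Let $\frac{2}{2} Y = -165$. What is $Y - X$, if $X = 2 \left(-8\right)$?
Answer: $-149$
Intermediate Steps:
$Y = -165$
$X = -16$
$Y - X = -165 - -16 = -165 + 16 = -149$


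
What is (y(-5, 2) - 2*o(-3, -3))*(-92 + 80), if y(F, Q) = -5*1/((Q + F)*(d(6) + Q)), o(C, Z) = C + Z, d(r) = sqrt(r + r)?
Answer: -139 - 5*sqrt(3) ≈ -147.66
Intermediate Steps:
d(r) = sqrt(2)*sqrt(r) (d(r) = sqrt(2*r) = sqrt(2)*sqrt(r))
y(F, Q) = -5/((F + Q)*(Q + 2*sqrt(3))) (y(F, Q) = -5*1/((Q + F)*(sqrt(2)*sqrt(6) + Q)) = -5*1/((F + Q)*(2*sqrt(3) + Q)) = -5*1/((F + Q)*(Q + 2*sqrt(3))) = -5/((F + Q)*(Q + 2*sqrt(3))))
(y(-5, 2) - 2*o(-3, -3))*(-92 + 80) = (-5/(2**2 - 5*2 + 2*(-5)*sqrt(3) + 2*2*sqrt(3)) - 2*(-3 - 3))*(-92 + 80) = (-5/(4 - 10 - 10*sqrt(3) + 4*sqrt(3)) - 2*(-6))*(-12) = (-5/(-6 - 6*sqrt(3)) + 12)*(-12) = (12 - 5/(-6 - 6*sqrt(3)))*(-12) = -144 + 60/(-6 - 6*sqrt(3))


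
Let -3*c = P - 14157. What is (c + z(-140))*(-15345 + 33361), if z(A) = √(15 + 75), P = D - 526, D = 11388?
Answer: 59362720/3 + 54048*√10 ≈ 1.9958e+7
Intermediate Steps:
P = 10862 (P = 11388 - 526 = 10862)
z(A) = 3*√10 (z(A) = √90 = 3*√10)
c = 3295/3 (c = -(10862 - 14157)/3 = -⅓*(-3295) = 3295/3 ≈ 1098.3)
(c + z(-140))*(-15345 + 33361) = (3295/3 + 3*√10)*(-15345 + 33361) = (3295/3 + 3*√10)*18016 = 59362720/3 + 54048*√10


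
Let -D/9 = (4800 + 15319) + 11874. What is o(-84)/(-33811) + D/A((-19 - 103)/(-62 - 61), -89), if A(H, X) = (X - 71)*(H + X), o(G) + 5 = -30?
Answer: -1197398242561/58560652000 ≈ -20.447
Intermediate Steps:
o(G) = -35 (o(G) = -5 - 30 = -35)
D = -287937 (D = -9*((4800 + 15319) + 11874) = -9*(20119 + 11874) = -9*31993 = -287937)
A(H, X) = (-71 + X)*(H + X)
o(-84)/(-33811) + D/A((-19 - 103)/(-62 - 61), -89) = -35/(-33811) - 287937/((-89)² - 71*(-19 - 103)/(-62 - 61) - 71*(-89) + ((-19 - 103)/(-62 - 61))*(-89)) = -35*(-1/33811) - 287937/(7921 - (-8662)/(-123) + 6319 - 122/(-123)*(-89)) = 35/33811 - 287937/(7921 - (-8662)*(-1)/123 + 6319 - 122*(-1/123)*(-89)) = 35/33811 - 287937/(7921 - 71*122/123 + 6319 + (122/123)*(-89)) = 35/33811 - 287937/(7921 - 8662/123 + 6319 - 10858/123) = 35/33811 - 287937/1732000/123 = 35/33811 - 287937*123/1732000 = 35/33811 - 35416251/1732000 = -1197398242561/58560652000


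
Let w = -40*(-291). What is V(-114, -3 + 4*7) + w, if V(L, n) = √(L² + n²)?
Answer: 11640 + √13621 ≈ 11757.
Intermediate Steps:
w = 11640
V(-114, -3 + 4*7) + w = √((-114)² + (-3 + 4*7)²) + 11640 = √(12996 + (-3 + 28)²) + 11640 = √(12996 + 25²) + 11640 = √(12996 + 625) + 11640 = √13621 + 11640 = 11640 + √13621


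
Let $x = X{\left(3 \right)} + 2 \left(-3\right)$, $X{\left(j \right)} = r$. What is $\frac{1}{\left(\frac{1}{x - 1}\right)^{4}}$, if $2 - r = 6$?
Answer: $14641$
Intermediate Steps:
$r = -4$ ($r = 2 - 6 = -4$)
$X{\left(j \right)} = -4$
$x = -10$ ($x = -4 + 2 \left(-3\right) = -4 - 6 = -10$)
$\frac{1}{\left(\frac{1}{x - 1}\right)^{4}} = \frac{1}{\left(\frac{1}{-10 - 1}\right)^{4}} = \frac{1}{\left(\frac{1}{-11}\right)^{4}} = \frac{1}{\left(- \frac{1}{11}\right)^{4}} = \frac{1}{\frac{1}{14641}} = 14641$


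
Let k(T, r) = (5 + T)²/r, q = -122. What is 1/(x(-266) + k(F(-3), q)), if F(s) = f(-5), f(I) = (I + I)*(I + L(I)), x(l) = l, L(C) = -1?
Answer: -122/36677 ≈ -0.0033263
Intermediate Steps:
f(I) = 2*I*(-1 + I) (f(I) = (I + I)*(I - 1) = (2*I)*(-1 + I) = 2*I*(-1 + I))
F(s) = 60 (F(s) = 2*(-5)*(-1 - 5) = 2*(-5)*(-6) = 60)
k(T, r) = (5 + T)²/r
1/(x(-266) + k(F(-3), q)) = 1/(-266 + (5 + 60)²/(-122)) = 1/(-266 - 1/122*65²) = 1/(-266 - 1/122*4225) = 1/(-266 - 4225/122) = 1/(-36677/122) = -122/36677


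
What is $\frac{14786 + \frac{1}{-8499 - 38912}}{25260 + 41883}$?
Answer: $\frac{233673015}{1061105591} \approx 0.22022$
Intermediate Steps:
$\frac{14786 + \frac{1}{-8499 - 38912}}{25260 + 41883} = \frac{14786 + \frac{1}{-47411}}{67143} = \left(14786 - \frac{1}{47411}\right) \frac{1}{67143} = \frac{701019045}{47411} \cdot \frac{1}{67143} = \frac{233673015}{1061105591}$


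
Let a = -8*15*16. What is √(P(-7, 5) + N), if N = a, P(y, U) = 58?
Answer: 7*I*√38 ≈ 43.151*I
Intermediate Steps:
a = -1920 (a = -120*16 = -1920)
N = -1920
√(P(-7, 5) + N) = √(58 - 1920) = √(-1862) = 7*I*√38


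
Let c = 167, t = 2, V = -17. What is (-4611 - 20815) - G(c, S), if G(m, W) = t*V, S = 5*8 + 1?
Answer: -25392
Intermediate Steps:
S = 41 (S = 40 + 1 = 41)
G(m, W) = -34 (G(m, W) = 2*(-17) = -34)
(-4611 - 20815) - G(c, S) = (-4611 - 20815) - 1*(-34) = -25426 + 34 = -25392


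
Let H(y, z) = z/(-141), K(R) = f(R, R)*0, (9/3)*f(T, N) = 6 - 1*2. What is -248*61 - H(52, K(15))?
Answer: -15128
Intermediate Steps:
f(T, N) = 4/3 (f(T, N) = (6 - 1*2)/3 = (6 - 2)/3 = (⅓)*4 = 4/3)
K(R) = 0 (K(R) = (4/3)*0 = 0)
H(y, z) = -z/141 (H(y, z) = z*(-1/141) = -z/141)
-248*61 - H(52, K(15)) = -248*61 - (-1)*0/141 = -15128 - 1*0 = -15128 + 0 = -15128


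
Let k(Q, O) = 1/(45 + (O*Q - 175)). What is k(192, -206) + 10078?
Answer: 399915195/39682 ≈ 10078.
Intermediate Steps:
k(Q, O) = 1/(-130 + O*Q) (k(Q, O) = 1/(45 + (-175 + O*Q)) = 1/(-130 + O*Q))
k(192, -206) + 10078 = 1/(-130 - 206*192) + 10078 = 1/(-130 - 39552) + 10078 = 1/(-39682) + 10078 = -1/39682 + 10078 = 399915195/39682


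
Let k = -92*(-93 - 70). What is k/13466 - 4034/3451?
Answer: -1285324/23235583 ≈ -0.055317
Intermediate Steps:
k = 14996 (k = -92*(-163) = 14996)
k/13466 - 4034/3451 = 14996/13466 - 4034/3451 = 14996*(1/13466) - 4034*1/3451 = 7498/6733 - 4034/3451 = -1285324/23235583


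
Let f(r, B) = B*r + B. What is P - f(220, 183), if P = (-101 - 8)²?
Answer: -28562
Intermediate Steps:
P = 11881 (P = (-109)² = 11881)
f(r, B) = B + B*r
P - f(220, 183) = 11881 - 183*(1 + 220) = 11881 - 183*221 = 11881 - 1*40443 = 11881 - 40443 = -28562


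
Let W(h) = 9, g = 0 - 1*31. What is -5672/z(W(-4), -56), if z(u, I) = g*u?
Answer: 5672/279 ≈ 20.330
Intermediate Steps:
g = -31 (g = 0 - 31 = -31)
z(u, I) = -31*u
-5672/z(W(-4), -56) = -5672/((-31*9)) = -5672/(-279) = -5672*(-1/279) = 5672/279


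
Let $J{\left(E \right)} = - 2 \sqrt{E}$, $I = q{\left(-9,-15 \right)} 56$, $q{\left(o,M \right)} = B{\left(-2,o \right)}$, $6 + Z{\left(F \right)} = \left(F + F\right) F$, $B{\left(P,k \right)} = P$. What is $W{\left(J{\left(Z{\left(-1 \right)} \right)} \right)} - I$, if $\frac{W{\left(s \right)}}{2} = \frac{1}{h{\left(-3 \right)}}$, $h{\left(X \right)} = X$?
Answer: $\frac{334}{3} \approx 111.33$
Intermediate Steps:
$Z{\left(F \right)} = -6 + 2 F^{2}$ ($Z{\left(F \right)} = -6 + \left(F + F\right) F = -6 + 2 F F = -6 + 2 F^{2}$)
$q{\left(o,M \right)} = -2$
$I = -112$ ($I = \left(-2\right) 56 = -112$)
$W{\left(s \right)} = - \frac{2}{3}$ ($W{\left(s \right)} = \frac{2}{-3} = 2 \left(- \frac{1}{3}\right) = - \frac{2}{3}$)
$W{\left(J{\left(Z{\left(-1 \right)} \right)} \right)} - I = - \frac{2}{3} - -112 = - \frac{2}{3} + 112 = \frac{334}{3}$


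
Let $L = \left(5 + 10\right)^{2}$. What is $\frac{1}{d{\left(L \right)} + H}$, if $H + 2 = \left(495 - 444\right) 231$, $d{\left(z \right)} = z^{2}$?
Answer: $\frac{1}{62404} \approx 1.6025 \cdot 10^{-5}$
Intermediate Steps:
$L = 225$ ($L = 15^{2} = 225$)
$H = 11779$ ($H = -2 + \left(495 - 444\right) 231 = -2 + 51 \cdot 231 = -2 + 11781 = 11779$)
$\frac{1}{d{\left(L \right)} + H} = \frac{1}{225^{2} + 11779} = \frac{1}{50625 + 11779} = \frac{1}{62404}$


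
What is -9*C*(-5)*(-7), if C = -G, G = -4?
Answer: -1260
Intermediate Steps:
C = 4 (C = -1*(-4) = 4)
-9*C*(-5)*(-7) = -36*(-5)*(-7) = -9*(-20)*(-7) = 180*(-7) = -1260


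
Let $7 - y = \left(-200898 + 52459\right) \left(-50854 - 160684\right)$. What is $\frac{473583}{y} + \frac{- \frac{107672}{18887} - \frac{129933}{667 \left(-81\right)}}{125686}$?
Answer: $- \frac{50915844323746511}{1232673379978382065350} \approx -4.1305 \cdot 10^{-5}$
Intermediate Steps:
$y = -31400489175$ ($y = 7 - \left(-200898 + 52459\right) \left(-50854 - 160684\right) = 7 - \left(-148439\right) \left(-211538\right) = 7 - 31400489182 = -31400489175$)
$\frac{473583}{y} + \frac{- \frac{107672}{18887} - \frac{129933}{667 \left(-81\right)}}{125686} = \frac{473583}{-31400489175} + \frac{- \frac{107672}{18887} - \frac{129933}{667 \left(-81\right)}}{125686} = 473583 \left(- \frac{1}{31400489175}\right) + \left(\left(-107672\right) \frac{1}{18887} - \frac{129933}{-54027}\right) \frac{1}{125686} = - \frac{14351}{951529975} + \left(- \frac{107672}{18887} - - \frac{14437}{6003}\right) \frac{1}{125686} = - \frac{14351}{951529975} + \left(- \frac{107672}{18887} + \frac{14437}{6003}\right) \frac{1}{125686} = - \frac{14351}{951529975} - \frac{373683397}{14250110386446} = - \frac{50915844323746511}{1232673379978382065350}$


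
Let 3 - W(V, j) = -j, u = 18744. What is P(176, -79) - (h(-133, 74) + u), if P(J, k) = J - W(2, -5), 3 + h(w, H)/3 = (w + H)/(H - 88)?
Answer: -259975/14 ≈ -18570.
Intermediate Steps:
W(V, j) = 3 + j (W(V, j) = 3 - (-1)*j = 3 + j)
h(w, H) = -9 + 3*(H + w)/(-88 + H) (h(w, H) = -9 + 3*((w + H)/(H - 88)) = -9 + 3*((H + w)/(-88 + H)) = -9 + 3*(H + w)/(-88 + H))
P(J, k) = 2 + J (P(J, k) = J - (3 - 5) = J - 1*(-2) = J + 2 = 2 + J)
P(176, -79) - (h(-133, 74) + u) = (2 + 176) - (3*(264 - 133 - 2*74)/(-88 + 74) + 18744) = 178 - (3*(264 - 133 - 148)/(-14) + 18744) = 178 - (3*(-1/14)*(-17) + 18744) = 178 - (51/14 + 18744) = 178 - 1*262467/14 = 178 - 262467/14 = -259975/14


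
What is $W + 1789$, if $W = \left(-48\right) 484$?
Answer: $-21443$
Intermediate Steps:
$W = -23232$
$W + 1789 = -23232 + 1789 = -21443$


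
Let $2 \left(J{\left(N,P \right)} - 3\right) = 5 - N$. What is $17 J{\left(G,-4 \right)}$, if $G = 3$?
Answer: $68$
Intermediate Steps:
$J{\left(N,P \right)} = \frac{11}{2} - \frac{N}{2}$ ($J{\left(N,P \right)} = 3 + \frac{5 - N}{2} = 3 - \left(- \frac{5}{2} + \frac{N}{2}\right) = \frac{11}{2} - \frac{N}{2}$)
$17 J{\left(G,-4 \right)} = 17 \left(\frac{11}{2} - \frac{3}{2}\right) = 17 \cdot 4 = 68$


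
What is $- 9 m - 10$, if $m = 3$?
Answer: $-37$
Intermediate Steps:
$- 9 m - 10 = \left(-9\right) 3 - 10 = -27 - 10 = -37$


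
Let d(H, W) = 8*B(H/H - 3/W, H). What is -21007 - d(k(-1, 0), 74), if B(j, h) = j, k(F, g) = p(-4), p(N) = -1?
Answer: -777543/37 ≈ -21015.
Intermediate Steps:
k(F, g) = -1
d(H, W) = 8 - 24/W (d(H, W) = 8*(H/H - 3/W) = 8*(1 - 3/W) = 8 - 24/W)
-21007 - d(k(-1, 0), 74) = -21007 - (8 - 24/74) = -21007 - (8 - 24*1/74) = -21007 - (8 - 12/37) = -21007 - 1*284/37 = -21007 - 284/37 = -777543/37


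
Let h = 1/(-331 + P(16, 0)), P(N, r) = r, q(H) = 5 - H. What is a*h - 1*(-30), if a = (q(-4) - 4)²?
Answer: 9905/331 ≈ 29.924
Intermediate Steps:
a = 25 (a = ((5 - 1*(-4)) - 4)² = ((5 + 4) - 4)² = (9 - 4)² = 5² = 25)
h = -1/331 (h = 1/(-331 + 0) = 1/(-331) = -1/331 ≈ -0.0030211)
a*h - 1*(-30) = 25*(-1/331) - 1*(-30) = -25/331 + 30 = 9905/331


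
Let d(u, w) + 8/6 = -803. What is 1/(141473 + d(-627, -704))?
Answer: 3/422006 ≈ 7.1089e-6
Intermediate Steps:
d(u, w) = -2413/3 (d(u, w) = -4/3 - 803 = -2413/3)
1/(141473 + d(-627, -704)) = 1/(141473 - 2413/3) = 1/(422006/3) = 3/422006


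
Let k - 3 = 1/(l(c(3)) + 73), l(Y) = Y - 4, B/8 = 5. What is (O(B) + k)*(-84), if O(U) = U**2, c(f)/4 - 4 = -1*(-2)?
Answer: -4174240/31 ≈ -1.3465e+5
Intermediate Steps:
B = 40 (B = 8*5 = 40)
c(f) = 24 (c(f) = 16 + 4*(-1*(-2)) = 16 + 4*2 = 16 + 8 = 24)
l(Y) = -4 + Y
k = 280/93 (k = 3 + 1/((-4 + 24) + 73) = 3 + 1/(20 + 73) = 3 + 1/93 = 280/93 ≈ 3.0108)
(O(B) + k)*(-84) = (40**2 + 280/93)*(-84) = (1600 + 280/93)*(-84) = (149080/93)*(-84) = -4174240/31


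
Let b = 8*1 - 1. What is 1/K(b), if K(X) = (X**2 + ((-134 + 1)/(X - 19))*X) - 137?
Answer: -12/125 ≈ -0.096000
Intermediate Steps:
b = 7 (b = 8 - 1 = 7)
K(X) = -137 + X**2 - 133*X/(-19 + X) (K(X) = (X**2 + (-133/(-19 + X))*X) - 137 = (X**2 - 133*X/(-19 + X)) - 137 = -137 + X**2 - 133*X/(-19 + X))
1/K(b) = 1/((2603 + 7**3 - 270*7 - 19*7**2)/(-19 + 7)) = 1/((2603 + 343 - 1890 - 19*49)/(-12)) = 1/(-(2603 + 343 - 1890 - 931)/12) = 1/(-1/12*125) = 1/(-125/12) = -12/125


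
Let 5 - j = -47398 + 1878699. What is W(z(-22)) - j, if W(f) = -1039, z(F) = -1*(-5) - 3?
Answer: 1830257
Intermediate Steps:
z(F) = 2 (z(F) = 5 - 3 = 2)
j = -1831296 (j = 5 - (-47398 + 1878699) = 5 - 1*1831301 = 5 - 1831301 = -1831296)
W(z(-22)) - j = -1039 - 1*(-1831296) = -1039 + 1831296 = 1830257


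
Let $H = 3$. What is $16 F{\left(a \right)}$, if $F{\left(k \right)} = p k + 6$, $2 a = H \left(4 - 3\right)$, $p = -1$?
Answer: $72$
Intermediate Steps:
$a = \frac{3}{2}$ ($a = \frac{3 \left(4 - 3\right)}{2} = \frac{3 \cdot 1}{2} = \frac{1}{2} \cdot 3 = \frac{3}{2} \approx 1.5$)
$F{\left(k \right)} = 6 - k$ ($F{\left(k \right)} = - k + 6 = 6 - k$)
$16 F{\left(a \right)} = 16 \left(6 - \frac{3}{2}\right) = 16 \cdot \frac{9}{2} = 72$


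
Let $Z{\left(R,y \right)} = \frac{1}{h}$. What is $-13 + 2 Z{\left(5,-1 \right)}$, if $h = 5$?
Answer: $- \frac{63}{5} \approx -12.6$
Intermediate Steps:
$Z{\left(R,y \right)} = \frac{1}{5}$
$-13 + 2 Z{\left(5,-1 \right)} = -13 + 2 \cdot \frac{1}{5} = -13 + \frac{2}{5} = - \frac{63}{5}$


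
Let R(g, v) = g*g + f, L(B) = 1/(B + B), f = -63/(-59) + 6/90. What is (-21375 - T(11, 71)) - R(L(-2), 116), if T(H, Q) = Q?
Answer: -303692309/14160 ≈ -21447.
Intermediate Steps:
f = 1004/885 (f = -63*(-1/59) + 6*(1/90) = 63/59 + 1/15 = 1004/885 ≈ 1.1345)
L(B) = 1/(2*B)
R(g, v) = 1004/885 + g² (R(g, v) = g*g + 1004/885 = g² + 1004/885 = 1004/885 + g²)
(-21375 - T(11, 71)) - R(L(-2), 116) = (-21375 - 1*71) - (1004/885 + ((½)/(-2))²) = (-21375 - 71) - (1004/885 + ((½)*(-½))²) = -21446 - (1004/885 + (-¼)²) = -21446 - (1004/885 + 1/16) = -21446 - 1*16949/14160 = -21446 - 16949/14160 = -303692309/14160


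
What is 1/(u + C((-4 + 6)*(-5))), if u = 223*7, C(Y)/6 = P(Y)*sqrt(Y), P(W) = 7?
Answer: 223/350623 - 6*I*sqrt(10)/350623 ≈ 0.00063601 - 5.4114e-5*I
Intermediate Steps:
C(Y) = 42*sqrt(Y) (C(Y) = 6*(7*sqrt(Y)) = 42*sqrt(Y))
u = 1561
1/(u + C((-4 + 6)*(-5))) = 1/(1561 + 42*sqrt((-4 + 6)*(-5))) = 1/(1561 + 42*sqrt(2*(-5))) = 1/(1561 + 42*sqrt(-10)) = 1/(1561 + 42*(I*sqrt(10))) = 1/(1561 + 42*I*sqrt(10))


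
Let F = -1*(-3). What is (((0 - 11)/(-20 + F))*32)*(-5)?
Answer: -1760/17 ≈ -103.53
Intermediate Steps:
F = 3
(((0 - 11)/(-20 + F))*32)*(-5) = (((0 - 11)/(-20 + 3))*32)*(-5) = (-11/(-17)*32)*(-5) = (-11*(-1/17)*32)*(-5) = ((11/17)*32)*(-5) = (352/17)*(-5) = -1760/17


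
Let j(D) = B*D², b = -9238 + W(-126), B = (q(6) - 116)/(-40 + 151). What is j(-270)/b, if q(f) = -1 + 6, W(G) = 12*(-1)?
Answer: 1458/185 ≈ 7.8811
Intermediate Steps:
W(G) = -12
q(f) = 5
B = -1 (B = (5 - 116)/(-40 + 151) = -111/111 = -111*1/111 = -1)
b = -9250 (b = -9238 - 12 = -9250)
j(D) = -D²
j(-270)/b = -1*(-270)²/(-9250) = -1*72900*(-1/9250) = -72900*(-1/9250) = 1458/185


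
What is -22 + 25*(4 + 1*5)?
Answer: 203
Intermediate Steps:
-22 + 25*(4 + 1*5) = -22 + 25*(4 + 5) = -22 + 25*9 = -22 + 225 = 203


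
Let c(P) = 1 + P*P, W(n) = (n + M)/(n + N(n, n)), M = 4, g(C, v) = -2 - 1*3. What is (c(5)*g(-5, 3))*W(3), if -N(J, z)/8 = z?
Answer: 130/3 ≈ 43.333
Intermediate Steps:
g(C, v) = -5 (g(C, v) = -2 - 3 = -5)
N(J, z) = -8*z
W(n) = -(4 + n)/(7*n) (W(n) = (n + 4)/(n - 8*n) = (4 + n)/((-7*n)) = (4 + n)*(-1/(7*n)) = -(4 + n)/(7*n))
c(P) = 1 + P²
(c(5)*g(-5, 3))*W(3) = ((1 + 5²)*(-5))*((⅐)*(-4 - 1*3)/3) = ((1 + 25)*(-5))*((⅐)*(⅓)*(-4 - 3)) = (26*(-5))*((⅐)*(⅓)*(-7)) = -130*(-⅓) = 130/3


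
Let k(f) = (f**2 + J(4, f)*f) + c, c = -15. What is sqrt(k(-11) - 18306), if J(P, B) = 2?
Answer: I*sqrt(18222) ≈ 134.99*I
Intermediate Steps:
k(f) = -15 + f**2 + 2*f (k(f) = (f**2 + 2*f) - 15 = -15 + f**2 + 2*f)
sqrt(k(-11) - 18306) = sqrt((-15 + (-11)**2 + 2*(-11)) - 18306) = sqrt((-15 + 121 - 22) - 18306) = sqrt(84 - 18306) = sqrt(-18222) = I*sqrt(18222)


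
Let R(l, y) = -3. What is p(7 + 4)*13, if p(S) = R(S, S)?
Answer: -39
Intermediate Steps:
p(S) = -3
p(7 + 4)*13 = -3*13 = -39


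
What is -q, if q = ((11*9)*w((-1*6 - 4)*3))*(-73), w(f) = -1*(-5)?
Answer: 36135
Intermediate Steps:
w(f) = 5
q = -36135 (q = ((11*9)*5)*(-73) = (99*5)*(-73) = 495*(-73) = -36135)
-q = -1*(-36135) = 36135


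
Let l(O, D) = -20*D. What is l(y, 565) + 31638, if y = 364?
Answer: 20338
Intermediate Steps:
l(y, 565) + 31638 = -20*565 + 31638 = -11300 + 31638 = 20338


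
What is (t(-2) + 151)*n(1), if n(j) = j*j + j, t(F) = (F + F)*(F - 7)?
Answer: 374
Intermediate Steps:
t(F) = 2*F*(-7 + F) (t(F) = (2*F)*(-7 + F) = 2*F*(-7 + F))
n(j) = j + j² (n(j) = j² + j = j + j²)
(t(-2) + 151)*n(1) = (2*(-2)*(-7 - 2) + 151)*(1*(1 + 1)) = (2*(-2)*(-9) + 151)*(1*2) = (36 + 151)*2 = 187*2 = 374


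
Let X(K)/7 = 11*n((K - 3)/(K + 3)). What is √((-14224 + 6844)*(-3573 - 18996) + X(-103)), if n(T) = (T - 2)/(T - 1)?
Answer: √1499022123/3 ≈ 12906.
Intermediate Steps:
n(T) = (-2 + T)/(-1 + T)
X(K) = 77*(-2 + (-3 + K)/(3 + K))/(-1 + (-3 + K)/(3 + K)) (X(K) = 7*(11*((-2 + (K - 3)/(K + 3))/(-1 + (K - 3)/(K + 3)))) = 7*(11*((-2 + (-3 + K)/(3 + K))/(-1 + (-3 + K)/(3 + K)))) = 7*(11*(-2 + (-3 + K)/(3 + K))/(-1 + (-3 + K)/(3 + K))) = 77*(-2 + (-3 + K)/(3 + K))/(-1 + (-3 + K)/(3 + K)))
√((-14224 + 6844)*(-3573 - 18996) + X(-103)) = √((-14224 + 6844)*(-3573 - 18996) + (231/2 + (77/6)*(-103))) = √(-7380*(-22569) + (231/2 - 7931/6)) = √(166559220 - 3619/3) = √(499674041/3) = √1499022123/3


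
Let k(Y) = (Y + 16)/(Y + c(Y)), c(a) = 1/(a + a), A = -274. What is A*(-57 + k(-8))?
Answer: 2049794/129 ≈ 15890.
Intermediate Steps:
c(a) = 1/(2*a)
k(Y) = (16 + Y)/(Y + 1/(2*Y)) (k(Y) = (Y + 16)/(Y + 1/(2*Y)) = (16 + Y)/(Y + 1/(2*Y)))
A*(-57 + k(-8)) = -274*(-57 + 2*(-8)*(16 - 8)/(1 + 2*(-8)²)) = -274*(-57 + 2*(-8)*8/(1 + 2*64)) = -274*(-57 + 2*(-8)*8/(1 + 128)) = -274*(-57 + 2*(-8)*8/129) = -274*(-57 + 2*(-8)*(1/129)*8) = -274*(-57 - 128/129) = -274*(-7481/129) = 2049794/129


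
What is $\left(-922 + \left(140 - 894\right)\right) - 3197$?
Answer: $-4873$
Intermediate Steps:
$\left(-922 + \left(140 - 894\right)\right) - 3197 = \left(-922 - 754\right) - 3197 = -1676 - 3197 = -4873$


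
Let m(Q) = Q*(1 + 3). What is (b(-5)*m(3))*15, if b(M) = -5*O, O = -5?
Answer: 4500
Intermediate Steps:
b(M) = 25 (b(M) = -5*(-5) = 25)
m(Q) = 4*Q (m(Q) = Q*4 = 4*Q)
(b(-5)*m(3))*15 = (25*(4*3))*15 = (25*12)*15 = 300*15 = 4500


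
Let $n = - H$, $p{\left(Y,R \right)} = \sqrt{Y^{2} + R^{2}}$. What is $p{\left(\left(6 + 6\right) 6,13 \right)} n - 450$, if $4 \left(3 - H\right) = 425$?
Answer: $-450 + \frac{413 \sqrt{5353}}{4} \approx 7104.2$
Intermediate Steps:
$H = - \frac{413}{4}$ ($H = 3 - \frac{425}{4} = - \frac{413}{4} \approx -103.25$)
$p{\left(Y,R \right)} = \sqrt{R^{2} + Y^{2}}$
$n = \frac{413}{4}$ ($n = \left(-1\right) \left(- \frac{413}{4}\right) = \frac{413}{4} \approx 103.25$)
$p{\left(\left(6 + 6\right) 6,13 \right)} n - 450 = \sqrt{13^{2} + \left(\left(6 + 6\right) 6\right)^{2}} \cdot \frac{413}{4} - 450 = \sqrt{169 + \left(12 \cdot 6\right)^{2}} \cdot \frac{413}{4} - 450 = \sqrt{169 + 72^{2}} \cdot \frac{413}{4} - 450 = \sqrt{169 + 5184} \cdot \frac{413}{4} - 450 = \sqrt{5353} \cdot \frac{413}{4} - 450 = \frac{413 \sqrt{5353}}{4} - 450 = -450 + \frac{413 \sqrt{5353}}{4}$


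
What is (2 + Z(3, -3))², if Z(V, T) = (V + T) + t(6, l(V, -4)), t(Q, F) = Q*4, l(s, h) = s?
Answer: 676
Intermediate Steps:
t(Q, F) = 4*Q
Z(V, T) = 24 + T + V (Z(V, T) = (V + T) + 4*6 = (T + V) + 24 = 24 + T + V)
(2 + Z(3, -3))² = (2 + (24 - 3 + 3))² = (2 + 24)² = 26² = 676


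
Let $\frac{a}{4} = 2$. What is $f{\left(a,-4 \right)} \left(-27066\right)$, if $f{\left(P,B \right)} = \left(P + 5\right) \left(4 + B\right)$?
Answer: $0$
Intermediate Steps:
$a = 8$ ($a = 4 \cdot 2 = 8$)
$f{\left(P,B \right)} = \left(4 + B\right) \left(5 + P\right)$ ($f{\left(P,B \right)} = \left(5 + P\right) \left(4 + B\right) = \left(4 + B\right) \left(5 + P\right)$)
$f{\left(a,-4 \right)} \left(-27066\right) = \left(20 + 4 \cdot 8 + 5 \left(-4\right) - 32\right) \left(-27066\right) = \left(20 + 32 - 20 - 32\right) \left(-27066\right) = 0 \left(-27066\right) = 0$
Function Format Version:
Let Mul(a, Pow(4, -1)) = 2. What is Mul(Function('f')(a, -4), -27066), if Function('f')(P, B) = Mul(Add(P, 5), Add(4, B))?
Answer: 0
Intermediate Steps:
a = 8 (a = Mul(4, 2) = 8)
Function('f')(P, B) = Mul(Add(4, B), Add(5, P)) (Function('f')(P, B) = Mul(Add(5, P), Add(4, B)) = Mul(Add(4, B), Add(5, P)))
Mul(Function('f')(a, -4), -27066) = Mul(Add(20, Mul(4, 8), Mul(5, -4), Mul(-4, 8)), -27066) = Mul(Add(20, 32, -20, -32), -27066) = Mul(0, -27066) = 0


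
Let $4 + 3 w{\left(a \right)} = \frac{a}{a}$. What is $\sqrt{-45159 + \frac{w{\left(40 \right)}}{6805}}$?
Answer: $\frac{2 i \sqrt{522806026945}}{6805} \approx 212.51 i$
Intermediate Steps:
$w{\left(a \right)} = -1$ ($w{\left(a \right)} = - \frac{4}{3} + \frac{a \frac{1}{a}}{3} = - \frac{4}{3} + \frac{1}{3} \cdot 1 = - \frac{4}{3} + \frac{1}{3} = -1$)
$\sqrt{-45159 + \frac{w{\left(40 \right)}}{6805}} = \sqrt{-45159 - \frac{1}{6805}} = \sqrt{- \frac{307306996}{6805}} = \frac{2 i \sqrt{522806026945}}{6805}$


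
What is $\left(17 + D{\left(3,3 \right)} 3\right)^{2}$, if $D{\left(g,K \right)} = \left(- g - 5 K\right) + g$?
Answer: $784$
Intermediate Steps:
$D{\left(g,K \right)} = - 5 K$
$\left(17 + D{\left(3,3 \right)} 3\right)^{2} = \left(17 + \left(-5\right) 3 \cdot 3\right)^{2} = \left(17 - 45\right)^{2} = \left(-28\right)^{2} = 784$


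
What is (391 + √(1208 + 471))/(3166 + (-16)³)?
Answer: -391/930 - √1679/930 ≈ -0.46449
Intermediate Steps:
(391 + √(1208 + 471))/(3166 + (-16)³) = (391 + √1679)/(3166 - 4096) = (391 + √1679)/(-930) = (391 + √1679)*(-1/930) = -391/930 - √1679/930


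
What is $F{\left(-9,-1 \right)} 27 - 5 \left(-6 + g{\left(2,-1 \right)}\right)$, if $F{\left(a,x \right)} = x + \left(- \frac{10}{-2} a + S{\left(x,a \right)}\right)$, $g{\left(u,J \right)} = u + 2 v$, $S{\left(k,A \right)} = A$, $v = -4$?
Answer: $-1425$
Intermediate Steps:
$g{\left(u,J \right)} = -8 + u$ ($g{\left(u,J \right)} = u + 2 \left(-4\right) = u - 8 = -8 + u$)
$F{\left(a,x \right)} = x + 6 a$ ($F{\left(a,x \right)} = x + \left(- \frac{10}{-2} a + a\right) = x + \left(\left(-10\right) \left(- \frac{1}{2}\right) a + a\right) = x + \left(5 a + a\right) = x + 6 a$)
$F{\left(-9,-1 \right)} 27 - 5 \left(-6 + g{\left(2,-1 \right)}\right) = \left(-1 + 6 \left(-9\right)\right) 27 - 5 \left(-6 + \left(-8 + 2\right)\right) = \left(-1 - 54\right) 27 - 5 \left(-6 - 6\right) = \left(-55\right) 27 - -60 = -1485 + 60 = -1425$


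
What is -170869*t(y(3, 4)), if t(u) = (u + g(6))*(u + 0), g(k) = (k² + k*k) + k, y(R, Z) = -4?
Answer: 50577224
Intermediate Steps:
g(k) = k + 2*k² (g(k) = (k² + k²) + k = 2*k² + k = k + 2*k²)
t(u) = u*(78 + u) (t(u) = (u + 6*(1 + 2*6))*(u + 0) = (u + 6*(1 + 12))*u = (u + 6*13)*u = (u + 78)*u = (78 + u)*u = u*(78 + u))
-170869*t(y(3, 4)) = -(-683476)*(78 - 4) = -(-683476)*74 = -170869*(-296) = 50577224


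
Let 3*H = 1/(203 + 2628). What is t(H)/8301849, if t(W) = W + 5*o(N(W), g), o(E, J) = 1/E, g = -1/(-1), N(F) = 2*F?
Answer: 360655247/141015207114 ≈ 0.0025576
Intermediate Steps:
g = 1 (g = -1*(-1) = 1)
H = 1/8493 (H = 1/(3*(203 + 2628)) = (⅓)/2831 = (⅓)*(1/2831) = 1/8493 ≈ 0.00011774)
t(W) = W + 5/(2*W) (t(W) = W + 5/((2*W)) = W + 5*(1/(2*W)) = W + 5/(2*W))
t(H)/8301849 = (1/8493 + 5/(2*(1/8493)))/8301849 = (1/8493 + (5/2)*8493)*(1/8301849) = (1/8493 + 42465/2)*(1/8301849) = (360655247/16986)*(1/8301849) = 360655247/141015207114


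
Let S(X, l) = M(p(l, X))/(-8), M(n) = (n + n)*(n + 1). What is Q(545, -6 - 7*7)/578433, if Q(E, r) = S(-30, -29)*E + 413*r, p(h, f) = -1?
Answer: -22715/578433 ≈ -0.039270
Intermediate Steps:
M(n) = 2*n*(1 + n) (M(n) = (2*n)*(1 + n) = 2*n*(1 + n))
S(X, l) = 0 (S(X, l) = (2*(-1)*(1 - 1))/(-8) = (2*(-1)*0)*(-1/8) = 0*(-1/8) = 0)
Q(E, r) = 413*r (Q(E, r) = 0*E + 413*r = 0 + 413*r = 413*r)
Q(545, -6 - 7*7)/578433 = (413*(-6 - 7*7))/578433 = (413*(-6 - 49))*(1/578433) = (413*(-55))*(1/578433) = -22715*1/578433 = -22715/578433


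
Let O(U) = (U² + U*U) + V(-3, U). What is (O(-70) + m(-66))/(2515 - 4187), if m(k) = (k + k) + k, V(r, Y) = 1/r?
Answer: -28805/5016 ≈ -5.7426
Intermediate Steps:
O(U) = -⅓ + 2*U² (O(U) = (U² + U*U) + 1/(-3) = (U² + U²) - ⅓ = 2*U² - ⅓ = -⅓ + 2*U²)
m(k) = 3*k (m(k) = 2*k + k = 3*k)
(O(-70) + m(-66))/(2515 - 4187) = ((-⅓ + 2*(-70)²) + 3*(-66))/(2515 - 4187) = ((-⅓ + 2*4900) - 198)/(-1672) = ((-⅓ + 9800) - 198)*(-1/1672) = (29399/3 - 198)*(-1/1672) = (28805/3)*(-1/1672) = -28805/5016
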